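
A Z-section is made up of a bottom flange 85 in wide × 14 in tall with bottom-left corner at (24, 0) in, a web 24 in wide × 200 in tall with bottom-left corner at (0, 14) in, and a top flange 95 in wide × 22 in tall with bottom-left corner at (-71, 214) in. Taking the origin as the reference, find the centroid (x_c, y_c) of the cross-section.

Part | A | x̄ᵢ | ȳᵢ | A·x̄ᵢ | A·ȳᵢ
bottom flange | 1190.00 | 66.50 | 7.00 | 79135.00 | 8330.00
web | 4800.00 | 12.00 | 114.00 | 57600.00 | 547200.00
top flange | 2090.00 | -23.50 | 225.00 | -49115.00 | 470250.00
Σ | 8080.00 |  |  | 87620.00 | 1025780.00
x_c = 87620.00 / 8080.00 = 10.84 in
y_c = 1025780.00 / 8080.00 = 126.95 in

x_c = 10.84 in, y_c = 126.95 in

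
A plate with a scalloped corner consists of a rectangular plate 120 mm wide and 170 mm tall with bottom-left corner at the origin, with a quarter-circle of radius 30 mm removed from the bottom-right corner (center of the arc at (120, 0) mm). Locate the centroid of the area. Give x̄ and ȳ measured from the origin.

x̄ = 58.30 mm, ȳ = 87.59 mm

plate: A = 120 × 170 = 20400.00, centroid at (60.00, 85.00).
removed quarter-circle: A = −¼π·30² = -706.86, centroid at (107.27, 12.73).
ΣA = 19693.14 mm², ΣAx̄ = 1148177.00 mm³, ΣAȳ = 1725000.00 mm³.
x̄ = 1148177.00/19693.14 = 58.30 mm; ȳ = 1725000.00/19693.14 = 87.59 mm.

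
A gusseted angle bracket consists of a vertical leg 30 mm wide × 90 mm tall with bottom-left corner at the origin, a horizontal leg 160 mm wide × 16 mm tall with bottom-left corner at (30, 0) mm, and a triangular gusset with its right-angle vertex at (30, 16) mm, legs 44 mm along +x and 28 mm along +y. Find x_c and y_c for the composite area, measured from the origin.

x_c = 59.50 mm, y_c = 26.82 mm

Part | A | x̄ᵢ | ȳᵢ | A·x̄ᵢ | A·ȳᵢ
vertical leg | 2700.00 | 15.00 | 45.00 | 40500.00 | 121500.00
horizontal leg | 2560.00 | 110.00 | 8.00 | 281600.00 | 20480.00
gusset | 616.00 | 44.67 | 25.33 | 27514.67 | 15605.33
Σ | 5876.00 |  |  | 349614.67 | 157585.33
x_c = 349614.67 / 5876.00 = 59.50 mm
y_c = 157585.33 / 5876.00 = 26.82 mm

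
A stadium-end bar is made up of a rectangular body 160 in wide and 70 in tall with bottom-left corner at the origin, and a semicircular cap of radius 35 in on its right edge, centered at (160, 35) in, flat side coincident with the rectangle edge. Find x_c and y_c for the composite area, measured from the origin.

rectangular body: A = 160 × 70 = 11200.00, centroid at (80.00, 35.00).
semicircular end: A = ½π·35² = 1924.23, centroid at (174.85, 35.00).
ΣA = 13124.23 in², ΣAx_c = 1232459.41 in³, ΣAy_c = 459347.89 in³.
x_c = 1232459.41/13124.23 = 93.91 in; y_c = 459347.89/13124.23 = 35.00 in.

x_c = 93.91 in, y_c = 35.00 in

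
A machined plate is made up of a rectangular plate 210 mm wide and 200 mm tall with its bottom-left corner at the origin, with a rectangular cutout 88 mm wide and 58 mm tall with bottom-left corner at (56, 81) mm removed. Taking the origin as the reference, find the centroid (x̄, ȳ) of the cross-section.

plate: A = 210 × 200 = 42000.00, centroid at (105.00, 100.00).
hole: A = −(88 × 58) = -5104.00, centroid at (100.00, 110.00).
ΣA = 36896.00 mm²
ΣAx̄ = (42000.00)(105.00) + (-5104.00)(100.00) = 3899600.00 mm³
ΣAȳ = (42000.00)(100.00) + (-5104.00)(110.00) = 3638560.00 mm³
x̄ = 3899600.00 / 36896.00 = 105.69 mm
ȳ = 3638560.00 / 36896.00 = 98.62 mm

x̄ = 105.69 mm, ȳ = 98.62 mm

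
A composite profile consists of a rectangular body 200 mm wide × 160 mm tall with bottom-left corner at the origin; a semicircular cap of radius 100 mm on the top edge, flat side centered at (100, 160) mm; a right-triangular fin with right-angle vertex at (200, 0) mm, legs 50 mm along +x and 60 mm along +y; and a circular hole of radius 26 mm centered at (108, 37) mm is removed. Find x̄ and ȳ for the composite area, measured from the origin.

x̄ = 103.36 mm, ȳ = 120.88 mm

Part | A | x̄ᵢ | ȳᵢ | A·x̄ᵢ | A·ȳᵢ
rectangular body | 32000.00 | 100.00 | 80.00 | 3200000.00 | 2560000.00
semicircular top | 15707.96 | 100.00 | 202.44 | 1570796.33 | 3179940.79
triangular fin | 1500.00 | 216.67 | 20.00 | 325000.00 | 30000.00
hole | -2123.72 | 108.00 | 37.00 | -229361.40 | -78577.52
Σ | 47084.25 |  |  | 4866434.93 | 5691363.27
x̄ = 4866434.93 / 47084.25 = 103.36 mm
ȳ = 5691363.27 / 47084.25 = 120.88 mm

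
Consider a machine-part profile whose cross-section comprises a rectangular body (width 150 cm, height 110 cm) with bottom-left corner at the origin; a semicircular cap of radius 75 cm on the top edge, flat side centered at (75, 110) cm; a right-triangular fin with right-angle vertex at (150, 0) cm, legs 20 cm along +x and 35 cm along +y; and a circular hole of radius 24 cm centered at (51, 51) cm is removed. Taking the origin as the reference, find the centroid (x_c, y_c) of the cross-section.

Part | A | x̄ᵢ | ȳᵢ | A·x̄ᵢ | A·ȳᵢ
rectangular body | 16500.00 | 75.00 | 55.00 | 1237500.00 | 907500.00
semicircular top | 8835.73 | 75.00 | 141.83 | 662679.70 | 1253180.23
triangular fin | 350.00 | 156.67 | 11.67 | 54833.33 | 4083.33
hole | -1809.56 | 51.00 | 51.00 | -92287.43 | -92287.43
Σ | 23876.17 |  |  | 1862725.61 | 2072476.13
x_c = 1862725.61 / 23876.17 = 78.02 cm
y_c = 2072476.13 / 23876.17 = 86.80 cm

x_c = 78.02 cm, y_c = 86.80 cm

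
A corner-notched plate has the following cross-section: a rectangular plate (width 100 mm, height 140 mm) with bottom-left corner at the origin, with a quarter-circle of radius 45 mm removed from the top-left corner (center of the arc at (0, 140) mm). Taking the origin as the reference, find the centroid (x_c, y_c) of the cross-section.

Part | A | x̄ᵢ | ȳᵢ | A·x̄ᵢ | A·ȳᵢ
plate | 14000.00 | 50.00 | 70.00 | 700000.00 | 980000.00
removed quarter-circle | -1590.43 | 19.10 | 120.90 | -30375.00 | -192285.38
Σ | 12409.57 |  |  | 669625.00 | 787714.62
x_c = 669625.00 / 12409.57 = 53.96 mm
y_c = 787714.62 / 12409.57 = 63.48 mm

x_c = 53.96 mm, y_c = 63.48 mm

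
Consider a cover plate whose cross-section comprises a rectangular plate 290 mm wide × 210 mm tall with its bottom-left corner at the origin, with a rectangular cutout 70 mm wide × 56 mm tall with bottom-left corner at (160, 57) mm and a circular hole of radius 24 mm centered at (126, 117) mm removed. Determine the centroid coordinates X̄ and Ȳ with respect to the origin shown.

Part | A | x̄ᵢ | ȳᵢ | A·x̄ᵢ | A·ȳᵢ
plate | 60900.00 | 145.00 | 105.00 | 8830500.00 | 6394500.00
hole 1 | -3920.00 | 195.00 | 85.00 | -764400.00 | -333200.00
hole 2 | -1809.56 | 126.00 | 117.00 | -228004.23 | -211718.21
Σ | 55170.44 |  |  | 7838095.77 | 5849581.79
X̄ = 7838095.77 / 55170.44 = 142.07 mm
Ȳ = 5849581.79 / 55170.44 = 106.03 mm

X̄ = 142.07 mm, Ȳ = 106.03 mm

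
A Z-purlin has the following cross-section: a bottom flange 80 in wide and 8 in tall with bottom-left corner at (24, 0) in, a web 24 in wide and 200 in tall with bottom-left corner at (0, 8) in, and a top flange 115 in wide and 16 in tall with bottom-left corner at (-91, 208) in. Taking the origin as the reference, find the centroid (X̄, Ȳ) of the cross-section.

X̄ = 5.07 in, Ȳ = 126.15 in

Part | A | x̄ᵢ | ȳᵢ | A·x̄ᵢ | A·ȳᵢ
bottom flange | 640.00 | 64.00 | 4.00 | 40960.00 | 2560.00
web | 4800.00 | 12.00 | 108.00 | 57600.00 | 518400.00
top flange | 1840.00 | -33.50 | 216.00 | -61640.00 | 397440.00
Σ | 7280.00 |  |  | 36920.00 | 918400.00
X̄ = 36920.00 / 7280.00 = 5.07 in
Ȳ = 918400.00 / 7280.00 = 126.15 in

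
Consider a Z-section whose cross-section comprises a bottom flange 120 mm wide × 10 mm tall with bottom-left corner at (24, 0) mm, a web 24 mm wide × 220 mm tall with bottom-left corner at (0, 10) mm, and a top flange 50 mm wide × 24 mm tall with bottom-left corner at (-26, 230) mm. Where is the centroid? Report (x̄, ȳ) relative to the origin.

x̄ = 21.22 mm, ȳ = 121.09 mm

bottom flange: A = 120 × 10 = 1200.00, centroid at (84.00, 5.00).
web: A = 24 × 220 = 5280.00, centroid at (12.00, 120.00).
top flange: A = 50 × 24 = 1200.00, centroid at (-1.00, 242.00).
ΣA = 7680.00 mm²
ΣAx̄ = (1200.00)(84.00) + (5280.00)(12.00) + (1200.00)(-1.00) = 162960.00 mm³
ΣAȳ = (1200.00)(5.00) + (5280.00)(120.00) + (1200.00)(242.00) = 930000.00 mm³
x̄ = 162960.00 / 7680.00 = 21.22 mm
ȳ = 930000.00 / 7680.00 = 121.09 mm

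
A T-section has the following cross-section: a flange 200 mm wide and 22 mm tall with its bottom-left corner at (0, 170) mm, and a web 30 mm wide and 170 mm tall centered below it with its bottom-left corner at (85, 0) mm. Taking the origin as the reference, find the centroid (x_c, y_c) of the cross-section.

x_c = 100.00 mm, y_c = 129.46 mm

Part | A | x̄ᵢ | ȳᵢ | A·x̄ᵢ | A·ȳᵢ
web | 5100.00 | 100.00 | 85.00 | 510000.00 | 433500.00
flange | 4400.00 | 100.00 | 181.00 | 440000.00 | 796400.00
Σ | 9500.00 |  |  | 950000.00 | 1229900.00
x_c = 950000.00 / 9500.00 = 100.00 mm
y_c = 1229900.00 / 9500.00 = 129.46 mm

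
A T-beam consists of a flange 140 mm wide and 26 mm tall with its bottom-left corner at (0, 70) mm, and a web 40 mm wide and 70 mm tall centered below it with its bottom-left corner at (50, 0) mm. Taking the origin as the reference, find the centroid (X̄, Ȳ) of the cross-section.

X̄ = 70.00 mm, Ȳ = 62.13 mm

web: A = 40 × 70 = 2800.00, centroid at (70.00, 35.00).
flange: A = 140 × 26 = 3640.00, centroid at (70.00, 83.00).
ΣA = 6440.00 mm²
ΣAX̄ = (2800.00)(70.00) + (3640.00)(70.00) = 450800.00 mm³
ΣAȲ = (2800.00)(35.00) + (3640.00)(83.00) = 400120.00 mm³
X̄ = 450800.00 / 6440.00 = 70.00 mm
Ȳ = 400120.00 / 6440.00 = 62.13 mm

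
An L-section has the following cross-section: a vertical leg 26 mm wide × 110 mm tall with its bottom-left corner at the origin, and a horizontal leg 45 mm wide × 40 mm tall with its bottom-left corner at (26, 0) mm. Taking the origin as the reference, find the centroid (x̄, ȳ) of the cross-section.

Part | A | x̄ᵢ | ȳᵢ | A·x̄ᵢ | A·ȳᵢ
vertical leg | 2860.00 | 13.00 | 55.00 | 37180.00 | 157300.00
horizontal leg | 1800.00 | 48.50 | 20.00 | 87300.00 | 36000.00
Σ | 4660.00 |  |  | 124480.00 | 193300.00
x̄ = 124480.00 / 4660.00 = 26.71 mm
ȳ = 193300.00 / 4660.00 = 41.48 mm

x̄ = 26.71 mm, ȳ = 41.48 mm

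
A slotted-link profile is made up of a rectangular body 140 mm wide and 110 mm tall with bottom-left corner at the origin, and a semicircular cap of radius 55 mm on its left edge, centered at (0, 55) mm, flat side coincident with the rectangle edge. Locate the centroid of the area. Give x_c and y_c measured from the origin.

rectangular body: A = 140 × 110 = 15400.00, centroid at (70.00, 55.00).
semicircular end: A = ½π·55² = 4751.66, centroid at (-23.34, 55.00).
ΣA = 20151.66 mm², ΣAx_c = 967083.33 mm³, ΣAy_c = 1108341.24 mm³.
x_c = 967083.33/20151.66 = 47.99 mm; y_c = 1108341.24/20151.66 = 55.00 mm.

x_c = 47.99 mm, y_c = 55.00 mm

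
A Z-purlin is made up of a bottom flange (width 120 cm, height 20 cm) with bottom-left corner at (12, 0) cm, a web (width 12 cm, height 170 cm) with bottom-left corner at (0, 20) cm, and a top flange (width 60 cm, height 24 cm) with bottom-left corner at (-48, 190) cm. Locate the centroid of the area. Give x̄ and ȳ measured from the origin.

bottom flange: A = 120 × 20 = 2400.00, centroid at (72.00, 10.00).
web: A = 12 × 170 = 2040.00, centroid at (6.00, 105.00).
top flange: A = 60 × 24 = 1440.00, centroid at (-18.00, 202.00).
ΣA = 5880.00 cm²
ΣAx̄ = (2400.00)(72.00) + (2040.00)(6.00) + (1440.00)(-18.00) = 159120.00 cm³
ΣAȳ = (2400.00)(10.00) + (2040.00)(105.00) + (1440.00)(202.00) = 529080.00 cm³
x̄ = 159120.00 / 5880.00 = 27.06 cm
ȳ = 529080.00 / 5880.00 = 89.98 cm

x̄ = 27.06 cm, ȳ = 89.98 cm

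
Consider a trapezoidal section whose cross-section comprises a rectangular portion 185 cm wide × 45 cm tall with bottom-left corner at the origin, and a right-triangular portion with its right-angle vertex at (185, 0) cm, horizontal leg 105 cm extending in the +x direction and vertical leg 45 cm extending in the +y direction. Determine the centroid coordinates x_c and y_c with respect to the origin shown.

rectangular portion: A = 185 × 45 = 8325.00, centroid at (92.50, 22.50).
triangular portion: A = ½·105·45 = 2362.50, centroid at (220.00, 15.00).
ΣA = 10687.50 cm²
ΣAx_c = (8325.00)(92.50) + (2362.50)(220.00) = 1289812.50 cm³
ΣAy_c = (8325.00)(22.50) + (2362.50)(15.00) = 222750.00 cm³
x_c = 1289812.50 / 10687.50 = 120.68 cm
y_c = 222750.00 / 10687.50 = 20.84 cm

x_c = 120.68 cm, y_c = 20.84 cm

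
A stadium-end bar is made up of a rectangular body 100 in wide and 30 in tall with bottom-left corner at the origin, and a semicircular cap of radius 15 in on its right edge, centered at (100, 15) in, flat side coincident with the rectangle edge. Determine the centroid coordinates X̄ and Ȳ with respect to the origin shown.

rectangular body: A = 100 × 30 = 3000.00, centroid at (50.00, 15.00).
semicircular end: A = ½π·15² = 353.43, centroid at (106.37, 15.00).
ΣA = 3353.43 in²
ΣAX̄ = (3000.00)(50.00) + (353.43)(106.37) = 187592.92 in³
ΣAȲ = (3000.00)(15.00) + (353.43)(15.00) = 50301.44 in³
X̄ = 187592.92 / 3353.43 = 55.94 in
Ȳ = 50301.44 / 3353.43 = 15.00 in

X̄ = 55.94 in, Ȳ = 15.00 in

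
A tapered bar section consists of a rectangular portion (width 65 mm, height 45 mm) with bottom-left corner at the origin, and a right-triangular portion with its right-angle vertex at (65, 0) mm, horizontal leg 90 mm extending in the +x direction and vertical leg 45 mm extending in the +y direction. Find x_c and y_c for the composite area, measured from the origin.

x_c = 58.07 mm, y_c = 19.43 mm

Part | A | x̄ᵢ | ȳᵢ | A·x̄ᵢ | A·ȳᵢ
rectangular portion | 2925.00 | 32.50 | 22.50 | 95062.50 | 65812.50
triangular portion | 2025.00 | 95.00 | 15.00 | 192375.00 | 30375.00
Σ | 4950.00 |  |  | 287437.50 | 96187.50
x_c = 287437.50 / 4950.00 = 58.07 mm
y_c = 96187.50 / 4950.00 = 19.43 mm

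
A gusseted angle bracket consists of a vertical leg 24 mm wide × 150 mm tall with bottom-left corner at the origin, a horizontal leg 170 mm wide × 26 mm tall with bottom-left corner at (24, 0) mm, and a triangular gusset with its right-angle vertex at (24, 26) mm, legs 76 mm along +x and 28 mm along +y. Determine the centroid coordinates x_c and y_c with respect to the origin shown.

x_c = 63.57 mm, y_c = 40.19 mm

vertical leg: A = 24 × 150 = 3600.00, centroid at (12.00, 75.00).
horizontal leg: A = 170 × 26 = 4420.00, centroid at (109.00, 13.00).
gusset: A = ½·76·28 = 1064.00, centroid at (49.33, 35.33).
ΣA = 9084.00 mm²
ΣAx_c = (3600.00)(12.00) + (4420.00)(109.00) + (1064.00)(49.33) = 577470.67 mm³
ΣAy_c = (3600.00)(75.00) + (4420.00)(13.00) + (1064.00)(35.33) = 365054.67 mm³
x_c = 577470.67 / 9084.00 = 63.57 mm
y_c = 365054.67 / 9084.00 = 40.19 mm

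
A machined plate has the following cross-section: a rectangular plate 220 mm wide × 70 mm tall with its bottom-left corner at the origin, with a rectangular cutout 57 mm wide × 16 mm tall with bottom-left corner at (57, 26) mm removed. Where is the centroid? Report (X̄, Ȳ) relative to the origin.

X̄ = 111.54 mm, Ȳ = 35.06 mm

plate: A = 220 × 70 = 15400.00, centroid at (110.00, 35.00).
hole: A = −(57 × 16) = -912.00, centroid at (85.50, 34.00).
ΣA = 14488.00 mm²
ΣAX̄ = (15400.00)(110.00) + (-912.00)(85.50) = 1616024.00 mm³
ΣAȲ = (15400.00)(35.00) + (-912.00)(34.00) = 507992.00 mm³
X̄ = 1616024.00 / 14488.00 = 111.54 mm
Ȳ = 507992.00 / 14488.00 = 35.06 mm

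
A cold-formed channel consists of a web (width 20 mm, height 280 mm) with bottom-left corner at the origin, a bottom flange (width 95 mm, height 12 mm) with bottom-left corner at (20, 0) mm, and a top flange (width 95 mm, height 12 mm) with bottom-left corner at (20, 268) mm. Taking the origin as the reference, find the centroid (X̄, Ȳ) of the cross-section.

web: A = 20 × 280 = 5600.00, centroid at (10.00, 140.00).
bottom flange: A = 95 × 12 = 1140.00, centroid at (67.50, 6.00).
top flange: A = 95 × 12 = 1140.00, centroid at (67.50, 274.00).
ΣA = 7880.00 mm², ΣAX̄ = 209900.00 mm³, ΣAȲ = 1103200.00 mm³.
X̄ = 209900.00/7880.00 = 26.64 mm; Ȳ = 1103200.00/7880.00 = 140.00 mm.

X̄ = 26.64 mm, Ȳ = 140.00 mm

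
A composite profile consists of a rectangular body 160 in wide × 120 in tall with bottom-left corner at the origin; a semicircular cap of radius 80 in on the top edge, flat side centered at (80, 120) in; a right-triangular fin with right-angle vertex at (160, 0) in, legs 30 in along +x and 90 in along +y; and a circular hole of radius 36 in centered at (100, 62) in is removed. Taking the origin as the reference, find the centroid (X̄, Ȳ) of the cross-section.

Part | A | x̄ᵢ | ȳᵢ | A·x̄ᵢ | A·ȳᵢ
rectangular body | 19200.00 | 80.00 | 60.00 | 1536000.00 | 1152000.00
semicircular top | 10053.10 | 80.00 | 153.95 | 804247.72 | 1547704.91
triangular fin | 1350.00 | 170.00 | 30.00 | 229500.00 | 40500.00
hole | -4071.50 | 100.00 | 62.00 | -407150.41 | -252433.25
Σ | 26531.59 |  |  | 2162597.31 | 2487771.66
X̄ = 2162597.31 / 26531.59 = 81.51 in
Ȳ = 2487771.66 / 26531.59 = 93.77 in

X̄ = 81.51 in, Ȳ = 93.77 in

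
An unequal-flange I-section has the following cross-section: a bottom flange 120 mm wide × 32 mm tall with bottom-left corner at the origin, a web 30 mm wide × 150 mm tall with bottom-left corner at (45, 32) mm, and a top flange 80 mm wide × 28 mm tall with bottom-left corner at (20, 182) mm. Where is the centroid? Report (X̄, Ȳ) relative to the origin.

X̄ = 60.00 mm, Ȳ = 92.81 mm

bottom flange: A = 120 × 32 = 3840.00, centroid at (60.00, 16.00).
web: A = 30 × 150 = 4500.00, centroid at (60.00, 107.00).
top flange: A = 80 × 28 = 2240.00, centroid at (60.00, 196.00).
ΣA = 10580.00 mm², ΣAX̄ = 634800.00 mm³, ΣAȲ = 981980.00 mm³.
X̄ = 634800.00/10580.00 = 60.00 mm; Ȳ = 981980.00/10580.00 = 92.81 mm.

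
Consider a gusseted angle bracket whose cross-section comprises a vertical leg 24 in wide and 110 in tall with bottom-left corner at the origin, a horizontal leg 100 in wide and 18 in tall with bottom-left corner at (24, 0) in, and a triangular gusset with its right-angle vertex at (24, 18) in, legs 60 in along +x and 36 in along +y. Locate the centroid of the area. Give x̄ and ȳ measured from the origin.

x̄ = 38.48 in, ȳ = 35.11 in

vertical leg: A = 24 × 110 = 2640.00, centroid at (12.00, 55.00).
horizontal leg: A = 100 × 18 = 1800.00, centroid at (74.00, 9.00).
gusset: A = ½·60·36 = 1080.00, centroid at (44.00, 30.00).
ΣA = 5520.00 in²
ΣAx̄ = (2640.00)(12.00) + (1800.00)(74.00) + (1080.00)(44.00) = 212400.00 in³
ΣAȳ = (2640.00)(55.00) + (1800.00)(9.00) + (1080.00)(30.00) = 193800.00 in³
x̄ = 212400.00 / 5520.00 = 38.48 in
ȳ = 193800.00 / 5520.00 = 35.11 in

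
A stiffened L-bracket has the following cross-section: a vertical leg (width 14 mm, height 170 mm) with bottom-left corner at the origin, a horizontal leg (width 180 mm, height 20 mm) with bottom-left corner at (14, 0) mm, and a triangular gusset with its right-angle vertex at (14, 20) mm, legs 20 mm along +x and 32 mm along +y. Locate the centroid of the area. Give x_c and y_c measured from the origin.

vertical leg: A = 14 × 170 = 2380.00, centroid at (7.00, 85.00).
horizontal leg: A = 180 × 20 = 3600.00, centroid at (104.00, 10.00).
gusset: A = ½·20·32 = 320.00, centroid at (20.67, 30.67).
ΣA = 6300.00 mm²
ΣAx_c = (2380.00)(7.00) + (3600.00)(104.00) + (320.00)(20.67) = 397673.33 mm³
ΣAy_c = (2380.00)(85.00) + (3600.00)(10.00) + (320.00)(30.67) = 248113.33 mm³
x_c = 397673.33 / 6300.00 = 63.12 mm
y_c = 248113.33 / 6300.00 = 39.38 mm

x_c = 63.12 mm, y_c = 39.38 mm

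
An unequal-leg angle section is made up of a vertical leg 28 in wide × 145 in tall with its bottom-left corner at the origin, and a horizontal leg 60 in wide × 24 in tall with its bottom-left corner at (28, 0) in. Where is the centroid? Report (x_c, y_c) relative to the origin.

x_c = 25.52 in, y_c = 56.66 in

vertical leg: A = 28 × 145 = 4060.00, centroid at (14.00, 72.50).
horizontal leg: A = 60 × 24 = 1440.00, centroid at (58.00, 12.00).
ΣA = 5500.00 in²
ΣAx_c = (4060.00)(14.00) + (1440.00)(58.00) = 140360.00 in³
ΣAy_c = (4060.00)(72.50) + (1440.00)(12.00) = 311630.00 in³
x_c = 140360.00 / 5500.00 = 25.52 in
y_c = 311630.00 / 5500.00 = 56.66 in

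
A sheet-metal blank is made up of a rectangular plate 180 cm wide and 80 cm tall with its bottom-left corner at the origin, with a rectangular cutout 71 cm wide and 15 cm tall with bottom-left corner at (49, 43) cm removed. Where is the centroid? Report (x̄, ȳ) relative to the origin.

plate: A = 180 × 80 = 14400.00, centroid at (90.00, 40.00).
hole: A = −(71 × 15) = -1065.00, centroid at (84.50, 50.50).
ΣA = 13335.00 cm²
ΣAx̄ = (14400.00)(90.00) + (-1065.00)(84.50) = 1206007.50 cm³
ΣAȳ = (14400.00)(40.00) + (-1065.00)(50.50) = 522217.50 cm³
x̄ = 1206007.50 / 13335.00 = 90.44 cm
ȳ = 522217.50 / 13335.00 = 39.16 cm

x̄ = 90.44 cm, ȳ = 39.16 cm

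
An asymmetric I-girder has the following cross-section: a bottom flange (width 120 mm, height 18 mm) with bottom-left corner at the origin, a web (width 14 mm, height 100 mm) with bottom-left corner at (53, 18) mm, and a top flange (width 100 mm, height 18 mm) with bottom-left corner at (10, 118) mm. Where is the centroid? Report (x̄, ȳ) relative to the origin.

x̄ = 60.00 mm, ȳ = 64.04 mm

bottom flange: A = 120 × 18 = 2160.00, centroid at (60.00, 9.00).
web: A = 14 × 100 = 1400.00, centroid at (60.00, 68.00).
top flange: A = 100 × 18 = 1800.00, centroid at (60.00, 127.00).
ΣA = 5360.00 mm², ΣAx̄ = 321600.00 mm³, ΣAȳ = 343240.00 mm³.
x̄ = 321600.00/5360.00 = 60.00 mm; ȳ = 343240.00/5360.00 = 64.04 mm.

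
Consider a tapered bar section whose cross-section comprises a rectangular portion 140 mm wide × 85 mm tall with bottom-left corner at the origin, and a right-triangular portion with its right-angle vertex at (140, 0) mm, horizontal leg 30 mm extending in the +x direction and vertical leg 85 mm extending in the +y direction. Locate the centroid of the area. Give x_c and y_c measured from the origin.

x_c = 77.74 mm, y_c = 41.13 mm

rectangular portion: A = 140 × 85 = 11900.00, centroid at (70.00, 42.50).
triangular portion: A = ½·30·85 = 1275.00, centroid at (150.00, 28.33).
ΣA = 13175.00 mm²
ΣAx_c = (11900.00)(70.00) + (1275.00)(150.00) = 1024250.00 mm³
ΣAy_c = (11900.00)(42.50) + (1275.00)(28.33) = 541875.00 mm³
x_c = 1024250.00 / 13175.00 = 77.74 mm
y_c = 541875.00 / 13175.00 = 41.13 mm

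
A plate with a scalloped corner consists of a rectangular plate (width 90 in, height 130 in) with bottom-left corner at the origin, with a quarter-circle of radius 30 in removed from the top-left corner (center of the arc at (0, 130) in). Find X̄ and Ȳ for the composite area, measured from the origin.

Part | A | x̄ᵢ | ȳᵢ | A·x̄ᵢ | A·ȳᵢ
plate | 11700.00 | 45.00 | 65.00 | 526500.00 | 760500.00
removed quarter-circle | -706.86 | 12.73 | 117.27 | -9000.00 | -82891.59
Σ | 10993.14 |  |  | 517500.00 | 677608.41
X̄ = 517500.00 / 10993.14 = 47.07 in
Ȳ = 677608.41 / 10993.14 = 61.64 in

X̄ = 47.07 in, Ȳ = 61.64 in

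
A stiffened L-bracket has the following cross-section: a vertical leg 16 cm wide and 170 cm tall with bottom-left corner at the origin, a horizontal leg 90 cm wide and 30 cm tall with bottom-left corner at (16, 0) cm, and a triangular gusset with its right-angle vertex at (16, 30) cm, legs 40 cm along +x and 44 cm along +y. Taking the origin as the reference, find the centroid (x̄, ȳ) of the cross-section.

vertical leg: A = 16 × 170 = 2720.00, centroid at (8.00, 85.00).
horizontal leg: A = 90 × 30 = 2700.00, centroid at (61.00, 15.00).
gusset: A = ½·40·44 = 880.00, centroid at (29.33, 44.67).
ΣA = 6300.00 cm²
ΣAx̄ = (2720.00)(8.00) + (2700.00)(61.00) + (880.00)(29.33) = 212273.33 cm³
ΣAȳ = (2720.00)(85.00) + (2700.00)(15.00) + (880.00)(44.67) = 311006.67 cm³
x̄ = 212273.33 / 6300.00 = 33.69 cm
ȳ = 311006.67 / 6300.00 = 49.37 cm

x̄ = 33.69 cm, ȳ = 49.37 cm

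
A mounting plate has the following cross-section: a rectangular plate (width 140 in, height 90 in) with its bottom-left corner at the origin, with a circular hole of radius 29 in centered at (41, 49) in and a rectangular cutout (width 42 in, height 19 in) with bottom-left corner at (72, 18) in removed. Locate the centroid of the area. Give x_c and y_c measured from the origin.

plate: A = 140 × 90 = 12600.00, centroid at (70.00, 45.00).
hole 1: A = −π·29² = -2642.08, centroid at (41.00, 49.00).
hole 2: A = −(42 × 19) = -798.00, centroid at (93.00, 27.50).
ΣA = 9159.92 in², ΣAx_c = 699460.74 in³, ΣAy_c = 415593.11 in³.
x_c = 699460.74/9159.92 = 76.36 in; y_c = 415593.11/9159.92 = 45.37 in.

x_c = 76.36 in, y_c = 45.37 in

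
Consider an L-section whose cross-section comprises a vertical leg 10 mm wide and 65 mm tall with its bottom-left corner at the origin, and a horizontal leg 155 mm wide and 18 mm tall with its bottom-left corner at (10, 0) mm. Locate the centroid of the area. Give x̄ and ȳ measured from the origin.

x̄ = 71.91 mm, ȳ = 13.44 mm

vertical leg: A = 10 × 65 = 650.00, centroid at (5.00, 32.50).
horizontal leg: A = 155 × 18 = 2790.00, centroid at (87.50, 9.00).
ΣA = 3440.00 mm², ΣAx̄ = 247375.00 mm³, ΣAȳ = 46235.00 mm³.
x̄ = 247375.00/3440.00 = 71.91 mm; ȳ = 46235.00/3440.00 = 13.44 mm.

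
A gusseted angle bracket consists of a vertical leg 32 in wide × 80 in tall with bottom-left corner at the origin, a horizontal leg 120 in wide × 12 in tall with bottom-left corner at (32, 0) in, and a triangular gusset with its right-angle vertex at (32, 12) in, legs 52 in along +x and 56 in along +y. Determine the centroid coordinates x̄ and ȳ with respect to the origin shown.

vertical leg: A = 32 × 80 = 2560.00, centroid at (16.00, 40.00).
horizontal leg: A = 120 × 12 = 1440.00, centroid at (92.00, 6.00).
gusset: A = ½·52·56 = 1456.00, centroid at (49.33, 30.67).
ΣA = 5456.00 in², ΣAx̄ = 245269.33 in³, ΣAȳ = 155690.67 in³.
x̄ = 245269.33/5456.00 = 44.95 in; ȳ = 155690.67/5456.00 = 28.54 in.

x̄ = 44.95 in, ȳ = 28.54 in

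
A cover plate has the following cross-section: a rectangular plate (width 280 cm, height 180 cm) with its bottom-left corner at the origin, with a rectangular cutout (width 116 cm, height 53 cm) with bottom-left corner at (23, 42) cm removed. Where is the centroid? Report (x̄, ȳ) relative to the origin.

x̄ = 148.20 cm, ȳ = 92.99 cm

plate: A = 280 × 180 = 50400.00, centroid at (140.00, 90.00).
hole: A = −(116 × 53) = -6148.00, centroid at (81.00, 68.50).
ΣA = 44252.00 cm², ΣAx̄ = 6558012.00 cm³, ΣAȳ = 4114862.00 cm³.
x̄ = 6558012.00/44252.00 = 148.20 cm; ȳ = 4114862.00/44252.00 = 92.99 cm.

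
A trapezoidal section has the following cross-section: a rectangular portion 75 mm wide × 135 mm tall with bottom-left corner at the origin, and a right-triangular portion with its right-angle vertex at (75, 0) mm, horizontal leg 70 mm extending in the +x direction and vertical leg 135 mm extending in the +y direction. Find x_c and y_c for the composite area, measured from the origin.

Part | A | x̄ᵢ | ȳᵢ | A·x̄ᵢ | A·ȳᵢ
rectangular portion | 10125.00 | 37.50 | 67.50 | 379687.50 | 683437.50
triangular portion | 4725.00 | 98.33 | 45.00 | 464625.00 | 212625.00
Σ | 14850.00 |  |  | 844312.50 | 896062.50
x_c = 844312.50 / 14850.00 = 56.86 mm
y_c = 896062.50 / 14850.00 = 60.34 mm

x_c = 56.86 mm, y_c = 60.34 mm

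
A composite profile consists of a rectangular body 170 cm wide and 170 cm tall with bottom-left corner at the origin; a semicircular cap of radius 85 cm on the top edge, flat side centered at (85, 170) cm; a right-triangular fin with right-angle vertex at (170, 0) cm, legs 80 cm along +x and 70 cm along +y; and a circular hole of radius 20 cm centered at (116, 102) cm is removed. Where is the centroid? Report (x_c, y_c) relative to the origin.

x_c = 91.55 cm, y_c = 113.24 cm

Part | A | x̄ᵢ | ȳᵢ | A·x̄ᵢ | A·ȳᵢ
rectangular body | 28900.00 | 85.00 | 85.00 | 2456500.00 | 2456500.00
semicircular top | 11349.00 | 85.00 | 206.08 | 964665.29 | 2338747.26
triangular fin | 2800.00 | 196.67 | 23.33 | 550666.67 | 65333.33
hole | -1256.64 | 116.00 | 102.00 | -145769.90 | -128176.98
Σ | 41792.37 |  |  | 3826062.06 | 4732403.61
x_c = 3826062.06 / 41792.37 = 91.55 cm
y_c = 4732403.61 / 41792.37 = 113.24 cm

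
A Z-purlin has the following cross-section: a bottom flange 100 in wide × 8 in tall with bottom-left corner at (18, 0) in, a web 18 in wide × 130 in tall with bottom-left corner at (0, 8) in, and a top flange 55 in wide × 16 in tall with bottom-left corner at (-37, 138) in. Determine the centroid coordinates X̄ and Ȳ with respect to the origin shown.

bottom flange: A = 100 × 8 = 800.00, centroid at (68.00, 4.00).
web: A = 18 × 130 = 2340.00, centroid at (9.00, 73.00).
top flange: A = 55 × 16 = 880.00, centroid at (-9.50, 146.00).
ΣA = 4020.00 in²
ΣAX̄ = (800.00)(68.00) + (2340.00)(9.00) + (880.00)(-9.50) = 67100.00 in³
ΣAȲ = (800.00)(4.00) + (2340.00)(73.00) + (880.00)(146.00) = 302500.00 in³
X̄ = 67100.00 / 4020.00 = 16.69 in
Ȳ = 302500.00 / 4020.00 = 75.25 in

X̄ = 16.69 in, Ȳ = 75.25 in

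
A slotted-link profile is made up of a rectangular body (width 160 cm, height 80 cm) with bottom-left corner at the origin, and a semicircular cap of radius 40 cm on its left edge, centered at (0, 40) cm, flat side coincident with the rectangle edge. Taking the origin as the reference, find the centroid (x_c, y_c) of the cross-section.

Part | A | x̄ᵢ | ȳᵢ | A·x̄ᵢ | A·ȳᵢ
rectangular body | 12800.00 | 80.00 | 40.00 | 1024000.00 | 512000.00
semicircular end | 2513.27 | -16.98 | 40.00 | -42666.67 | 100530.96
Σ | 15313.27 |  |  | 981333.33 | 612530.96
x_c = 981333.33 / 15313.27 = 64.08 cm
y_c = 612530.96 / 15313.27 = 40.00 cm

x_c = 64.08 cm, y_c = 40.00 cm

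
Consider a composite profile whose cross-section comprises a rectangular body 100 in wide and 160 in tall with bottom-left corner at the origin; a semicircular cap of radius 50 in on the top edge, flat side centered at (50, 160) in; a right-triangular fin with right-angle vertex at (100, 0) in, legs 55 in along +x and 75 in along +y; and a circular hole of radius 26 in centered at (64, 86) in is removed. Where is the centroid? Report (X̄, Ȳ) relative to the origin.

rectangular body: A = 100 × 160 = 16000.00, centroid at (50.00, 80.00).
semicircular top: A = ½π·50² = 3926.99, centroid at (50.00, 181.22).
triangular fin: A = ½·55·75 = 2062.50, centroid at (118.33, 25.00).
hole: A = −π·26² = -2123.72, centroid at (64.00, 86.00).
ΣA = 19865.77 in²
ΣAX̄ = (16000.00)(50.00) + (3926.99)(50.00) + (2062.50)(118.33) + (-2123.72)(64.00) = 1104494.18 in³
ΣAȲ = (16000.00)(80.00) + (3926.99)(181.22) + (2062.50)(25.00) + (-2123.72)(86.00) = 1860574.73 in³
X̄ = 1104494.18 / 19865.77 = 55.60 in
Ȳ = 1860574.73 / 19865.77 = 93.66 in

X̄ = 55.60 in, Ȳ = 93.66 in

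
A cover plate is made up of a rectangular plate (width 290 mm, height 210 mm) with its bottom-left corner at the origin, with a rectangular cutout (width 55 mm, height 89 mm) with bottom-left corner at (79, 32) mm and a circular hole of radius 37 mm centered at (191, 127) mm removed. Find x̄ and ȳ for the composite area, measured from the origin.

Part | A | x̄ᵢ | ȳᵢ | A·x̄ᵢ | A·ȳᵢ
plate | 60900.00 | 145.00 | 105.00 | 8830500.00 | 6394500.00
hole 1 | -4895.00 | 106.50 | 76.50 | -521317.50 | -374467.50
hole 2 | -4300.84 | 191.00 | 127.00 | -821460.51 | -546206.72
Σ | 51704.16 |  |  | 7487721.99 | 5473825.78
x̄ = 7487721.99 / 51704.16 = 144.82 mm
ȳ = 5473825.78 / 51704.16 = 105.87 mm

x̄ = 144.82 mm, ȳ = 105.87 mm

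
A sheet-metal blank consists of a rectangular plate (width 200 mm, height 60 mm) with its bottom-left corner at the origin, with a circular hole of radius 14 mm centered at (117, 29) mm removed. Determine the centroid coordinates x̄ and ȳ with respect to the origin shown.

Part | A | x̄ᵢ | ȳᵢ | A·x̄ᵢ | A·ȳᵢ
plate | 12000.00 | 100.00 | 30.00 | 1200000.00 | 360000.00
hole | -615.75 | 117.00 | 29.00 | -72043.00 | -17856.81
Σ | 11384.25 |  |  | 1127957.00 | 342143.19
x̄ = 1127957.00 / 11384.25 = 99.08 mm
ȳ = 342143.19 / 11384.25 = 30.05 mm

x̄ = 99.08 mm, ȳ = 30.05 mm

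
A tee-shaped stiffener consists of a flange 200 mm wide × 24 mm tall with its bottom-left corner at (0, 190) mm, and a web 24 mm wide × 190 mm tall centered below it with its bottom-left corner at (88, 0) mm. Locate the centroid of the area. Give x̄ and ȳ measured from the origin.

Part | A | x̄ᵢ | ȳᵢ | A·x̄ᵢ | A·ȳᵢ
web | 4560.00 | 100.00 | 95.00 | 456000.00 | 433200.00
flange | 4800.00 | 100.00 | 202.00 | 480000.00 | 969600.00
Σ | 9360.00 |  |  | 936000.00 | 1402800.00
x̄ = 936000.00 / 9360.00 = 100.00 mm
ȳ = 1402800.00 / 9360.00 = 149.87 mm

x̄ = 100.00 mm, ȳ = 149.87 mm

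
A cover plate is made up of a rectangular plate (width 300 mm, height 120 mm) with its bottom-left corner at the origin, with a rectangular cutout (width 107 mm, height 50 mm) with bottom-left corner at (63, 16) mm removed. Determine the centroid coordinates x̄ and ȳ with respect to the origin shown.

x̄ = 155.85 mm, ȳ = 63.32 mm

plate: A = 300 × 120 = 36000.00, centroid at (150.00, 60.00).
hole: A = −(107 × 50) = -5350.00, centroid at (116.50, 41.00).
ΣA = 30650.00 mm², ΣAx̄ = 4776725.00 mm³, ΣAȳ = 1940650.00 mm³.
x̄ = 4776725.00/30650.00 = 155.85 mm; ȳ = 1940650.00/30650.00 = 63.32 mm.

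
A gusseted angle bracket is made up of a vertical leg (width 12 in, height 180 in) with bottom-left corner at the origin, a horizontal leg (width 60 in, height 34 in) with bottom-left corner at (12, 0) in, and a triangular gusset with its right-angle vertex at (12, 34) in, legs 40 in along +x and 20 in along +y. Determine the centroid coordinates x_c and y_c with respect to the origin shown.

vertical leg: A = 12 × 180 = 2160.00, centroid at (6.00, 90.00).
horizontal leg: A = 60 × 34 = 2040.00, centroid at (42.00, 17.00).
gusset: A = ½·40·20 = 400.00, centroid at (25.33, 40.67).
ΣA = 4600.00 in²
ΣAx_c = (2160.00)(6.00) + (2040.00)(42.00) + (400.00)(25.33) = 108773.33 in³
ΣAy_c = (2160.00)(90.00) + (2040.00)(17.00) + (400.00)(40.67) = 245346.67 in³
x_c = 108773.33 / 4600.00 = 23.65 in
y_c = 245346.67 / 4600.00 = 53.34 in

x_c = 23.65 in, y_c = 53.34 in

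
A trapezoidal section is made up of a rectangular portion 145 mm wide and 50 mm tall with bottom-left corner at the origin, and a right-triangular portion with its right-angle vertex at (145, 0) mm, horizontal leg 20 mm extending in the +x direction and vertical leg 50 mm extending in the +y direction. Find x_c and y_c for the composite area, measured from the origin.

x_c = 77.61 mm, y_c = 24.46 mm

Part | A | x̄ᵢ | ȳᵢ | A·x̄ᵢ | A·ȳᵢ
rectangular portion | 7250.00 | 72.50 | 25.00 | 525625.00 | 181250.00
triangular portion | 500.00 | 151.67 | 16.67 | 75833.33 | 8333.33
Σ | 7750.00 |  |  | 601458.33 | 189583.33
x_c = 601458.33 / 7750.00 = 77.61 mm
y_c = 189583.33 / 7750.00 = 24.46 mm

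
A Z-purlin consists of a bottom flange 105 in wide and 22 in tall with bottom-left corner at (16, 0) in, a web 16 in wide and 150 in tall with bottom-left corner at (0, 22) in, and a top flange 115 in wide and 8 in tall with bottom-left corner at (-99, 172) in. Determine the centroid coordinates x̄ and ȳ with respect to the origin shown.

x̄ = 24.73 in, ȳ = 74.62 in

bottom flange: A = 105 × 22 = 2310.00, centroid at (68.50, 11.00).
web: A = 16 × 150 = 2400.00, centroid at (8.00, 97.00).
top flange: A = 115 × 8 = 920.00, centroid at (-41.50, 176.00).
ΣA = 5630.00 in²
ΣAx̄ = (2310.00)(68.50) + (2400.00)(8.00) + (920.00)(-41.50) = 139255.00 in³
ΣAȳ = (2310.00)(11.00) + (2400.00)(97.00) + (920.00)(176.00) = 420130.00 in³
x̄ = 139255.00 / 5630.00 = 24.73 in
ȳ = 420130.00 / 5630.00 = 74.62 in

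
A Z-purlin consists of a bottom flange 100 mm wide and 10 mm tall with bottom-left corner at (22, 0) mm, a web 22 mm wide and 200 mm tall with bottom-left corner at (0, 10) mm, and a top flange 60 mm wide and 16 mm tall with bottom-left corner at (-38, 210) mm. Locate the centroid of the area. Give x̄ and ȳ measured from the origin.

x̄ = 17.72 mm, ȳ = 109.79 mm

Part | A | x̄ᵢ | ȳᵢ | A·x̄ᵢ | A·ȳᵢ
bottom flange | 1000.00 | 72.00 | 5.00 | 72000.00 | 5000.00
web | 4400.00 | 11.00 | 110.00 | 48400.00 | 484000.00
top flange | 960.00 | -8.00 | 218.00 | -7680.00 | 209280.00
Σ | 6360.00 |  |  | 112720.00 | 698280.00
x̄ = 112720.00 / 6360.00 = 17.72 mm
ȳ = 698280.00 / 6360.00 = 109.79 mm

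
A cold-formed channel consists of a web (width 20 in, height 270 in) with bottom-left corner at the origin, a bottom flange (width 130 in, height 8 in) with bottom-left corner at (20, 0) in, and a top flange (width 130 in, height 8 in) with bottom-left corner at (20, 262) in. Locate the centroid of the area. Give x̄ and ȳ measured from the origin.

x̄ = 30.86 in, ȳ = 135.00 in

web: A = 20 × 270 = 5400.00, centroid at (10.00, 135.00).
bottom flange: A = 130 × 8 = 1040.00, centroid at (85.00, 4.00).
top flange: A = 130 × 8 = 1040.00, centroid at (85.00, 266.00).
ΣA = 7480.00 in², ΣAx̄ = 230800.00 in³, ΣAȳ = 1009800.00 in³.
x̄ = 230800.00/7480.00 = 30.86 in; ȳ = 1009800.00/7480.00 = 135.00 in.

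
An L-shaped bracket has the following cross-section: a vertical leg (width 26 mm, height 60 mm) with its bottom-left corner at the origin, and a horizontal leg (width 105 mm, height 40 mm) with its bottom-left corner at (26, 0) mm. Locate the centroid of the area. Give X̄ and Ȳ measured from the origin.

X̄ = 60.76 mm, Ȳ = 22.71 mm

vertical leg: A = 26 × 60 = 1560.00, centroid at (13.00, 30.00).
horizontal leg: A = 105 × 40 = 4200.00, centroid at (78.50, 20.00).
ΣA = 5760.00 mm²
ΣAX̄ = (1560.00)(13.00) + (4200.00)(78.50) = 349980.00 mm³
ΣAȲ = (1560.00)(30.00) + (4200.00)(20.00) = 130800.00 mm³
X̄ = 349980.00 / 5760.00 = 60.76 mm
Ȳ = 130800.00 / 5760.00 = 22.71 mm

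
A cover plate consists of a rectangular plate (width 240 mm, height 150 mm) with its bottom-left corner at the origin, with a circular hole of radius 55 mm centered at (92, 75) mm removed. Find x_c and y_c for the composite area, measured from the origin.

plate: A = 240 × 150 = 36000.00, centroid at (120.00, 75.00).
hole: A = −π·55² = -9503.32, centroid at (92.00, 75.00).
ΣA = 26496.68 mm²
ΣAx_c = (36000.00)(120.00) + (-9503.32)(92.00) = 3445694.76 mm³
ΣAy_c = (36000.00)(75.00) + (-9503.32)(75.00) = 1987251.17 mm³
x_c = 3445694.76 / 26496.68 = 130.04 mm
y_c = 1987251.17 / 26496.68 = 75.00 mm

x_c = 130.04 mm, y_c = 75.00 mm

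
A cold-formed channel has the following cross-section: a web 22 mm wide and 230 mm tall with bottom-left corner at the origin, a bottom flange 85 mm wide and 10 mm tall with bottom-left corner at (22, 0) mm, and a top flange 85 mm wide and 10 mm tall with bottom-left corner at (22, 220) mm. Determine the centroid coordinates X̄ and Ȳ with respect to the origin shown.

X̄ = 24.45 mm, Ȳ = 115.00 mm

web: A = 22 × 230 = 5060.00, centroid at (11.00, 115.00).
bottom flange: A = 85 × 10 = 850.00, centroid at (64.50, 5.00).
top flange: A = 85 × 10 = 850.00, centroid at (64.50, 225.00).
ΣA = 6760.00 mm², ΣAX̄ = 165310.00 mm³, ΣAȲ = 777400.00 mm³.
X̄ = 165310.00/6760.00 = 24.45 mm; Ȳ = 777400.00/6760.00 = 115.00 mm.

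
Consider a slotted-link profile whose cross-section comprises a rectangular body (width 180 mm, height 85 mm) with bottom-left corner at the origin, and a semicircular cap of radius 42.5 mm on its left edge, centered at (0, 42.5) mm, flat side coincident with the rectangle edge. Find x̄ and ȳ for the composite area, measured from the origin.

x̄ = 73.10 mm, ȳ = 42.50 mm

rectangular body: A = 180 × 85 = 15300.00, centroid at (90.00, 42.50).
semicircular end: A = ½π·42.5² = 2837.25, centroid at (-18.04, 42.50).
ΣA = 18137.25 mm²
ΣAx̄ = (15300.00)(90.00) + (2837.25)(-18.04) = 1325822.92 mm³
ΣAȳ = (15300.00)(42.50) + (2837.25)(42.50) = 770833.16 mm³
x̄ = 1325822.92 / 18137.25 = 73.10 mm
ȳ = 770833.16 / 18137.25 = 42.50 mm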